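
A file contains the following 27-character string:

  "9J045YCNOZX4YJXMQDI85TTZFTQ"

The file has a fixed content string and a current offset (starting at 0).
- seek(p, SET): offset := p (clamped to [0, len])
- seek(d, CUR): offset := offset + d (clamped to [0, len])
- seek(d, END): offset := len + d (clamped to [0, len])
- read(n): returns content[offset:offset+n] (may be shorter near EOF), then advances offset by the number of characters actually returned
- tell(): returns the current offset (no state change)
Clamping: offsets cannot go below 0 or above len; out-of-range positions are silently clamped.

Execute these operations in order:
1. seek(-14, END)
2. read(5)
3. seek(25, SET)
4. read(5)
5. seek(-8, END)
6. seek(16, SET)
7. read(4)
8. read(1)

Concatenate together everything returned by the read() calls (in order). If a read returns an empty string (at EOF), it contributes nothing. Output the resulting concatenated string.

Answer: JXMQDTQQDI85

Derivation:
After 1 (seek(-14, END)): offset=13
After 2 (read(5)): returned 'JXMQD', offset=18
After 3 (seek(25, SET)): offset=25
After 4 (read(5)): returned 'TQ', offset=27
After 5 (seek(-8, END)): offset=19
After 6 (seek(16, SET)): offset=16
After 7 (read(4)): returned 'QDI8', offset=20
After 8 (read(1)): returned '5', offset=21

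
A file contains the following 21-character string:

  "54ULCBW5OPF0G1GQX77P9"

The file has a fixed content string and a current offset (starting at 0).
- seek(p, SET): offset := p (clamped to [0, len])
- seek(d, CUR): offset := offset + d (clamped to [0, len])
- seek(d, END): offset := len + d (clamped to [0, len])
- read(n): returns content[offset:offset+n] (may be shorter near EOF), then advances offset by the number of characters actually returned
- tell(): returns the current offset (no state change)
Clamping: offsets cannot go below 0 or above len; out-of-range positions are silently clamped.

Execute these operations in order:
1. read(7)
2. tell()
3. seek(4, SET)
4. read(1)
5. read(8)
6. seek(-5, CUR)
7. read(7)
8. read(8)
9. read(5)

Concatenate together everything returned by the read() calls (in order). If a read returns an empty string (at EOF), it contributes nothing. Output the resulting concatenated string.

After 1 (read(7)): returned '54ULCBW', offset=7
After 2 (tell()): offset=7
After 3 (seek(4, SET)): offset=4
After 4 (read(1)): returned 'C', offset=5
After 5 (read(8)): returned 'BW5OPF0G', offset=13
After 6 (seek(-5, CUR)): offset=8
After 7 (read(7)): returned 'OPF0G1G', offset=15
After 8 (read(8)): returned 'QX77P9', offset=21
After 9 (read(5)): returned '', offset=21

Answer: 54ULCBWCBW5OPF0GOPF0G1GQX77P9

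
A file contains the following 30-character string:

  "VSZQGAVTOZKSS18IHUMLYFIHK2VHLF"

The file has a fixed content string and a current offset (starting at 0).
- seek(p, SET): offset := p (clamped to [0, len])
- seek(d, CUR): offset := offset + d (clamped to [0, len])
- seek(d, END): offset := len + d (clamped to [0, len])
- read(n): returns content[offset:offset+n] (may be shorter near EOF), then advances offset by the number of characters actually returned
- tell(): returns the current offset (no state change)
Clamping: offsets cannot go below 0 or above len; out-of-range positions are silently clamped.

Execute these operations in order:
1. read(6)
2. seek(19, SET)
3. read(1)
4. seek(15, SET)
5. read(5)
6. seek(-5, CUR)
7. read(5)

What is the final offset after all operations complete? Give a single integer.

Answer: 20

Derivation:
After 1 (read(6)): returned 'VSZQGA', offset=6
After 2 (seek(19, SET)): offset=19
After 3 (read(1)): returned 'L', offset=20
After 4 (seek(15, SET)): offset=15
After 5 (read(5)): returned 'IHUML', offset=20
After 6 (seek(-5, CUR)): offset=15
After 7 (read(5)): returned 'IHUML', offset=20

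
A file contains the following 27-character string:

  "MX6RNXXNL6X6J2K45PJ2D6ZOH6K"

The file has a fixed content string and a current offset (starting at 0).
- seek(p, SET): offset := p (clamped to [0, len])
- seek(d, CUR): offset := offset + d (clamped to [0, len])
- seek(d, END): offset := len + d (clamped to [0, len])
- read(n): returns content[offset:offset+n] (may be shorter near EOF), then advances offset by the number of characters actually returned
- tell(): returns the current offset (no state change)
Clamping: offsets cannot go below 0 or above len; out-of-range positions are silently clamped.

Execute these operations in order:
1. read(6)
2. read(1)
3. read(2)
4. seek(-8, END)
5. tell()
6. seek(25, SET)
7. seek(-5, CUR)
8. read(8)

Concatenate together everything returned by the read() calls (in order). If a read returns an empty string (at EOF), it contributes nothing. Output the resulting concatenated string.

Answer: MX6RNXXNLD6ZOH6K

Derivation:
After 1 (read(6)): returned 'MX6RNX', offset=6
After 2 (read(1)): returned 'X', offset=7
After 3 (read(2)): returned 'NL', offset=9
After 4 (seek(-8, END)): offset=19
After 5 (tell()): offset=19
After 6 (seek(25, SET)): offset=25
After 7 (seek(-5, CUR)): offset=20
After 8 (read(8)): returned 'D6ZOH6K', offset=27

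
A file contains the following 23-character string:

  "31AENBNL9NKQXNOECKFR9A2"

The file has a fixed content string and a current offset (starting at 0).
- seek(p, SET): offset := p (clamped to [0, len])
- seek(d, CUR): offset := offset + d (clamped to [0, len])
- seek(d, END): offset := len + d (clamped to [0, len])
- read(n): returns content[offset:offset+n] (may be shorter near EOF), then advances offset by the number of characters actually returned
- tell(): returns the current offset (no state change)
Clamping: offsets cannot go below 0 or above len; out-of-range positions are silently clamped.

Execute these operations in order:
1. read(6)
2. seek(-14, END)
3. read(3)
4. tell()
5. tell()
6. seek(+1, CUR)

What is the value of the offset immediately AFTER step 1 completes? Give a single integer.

After 1 (read(6)): returned '31AENB', offset=6

Answer: 6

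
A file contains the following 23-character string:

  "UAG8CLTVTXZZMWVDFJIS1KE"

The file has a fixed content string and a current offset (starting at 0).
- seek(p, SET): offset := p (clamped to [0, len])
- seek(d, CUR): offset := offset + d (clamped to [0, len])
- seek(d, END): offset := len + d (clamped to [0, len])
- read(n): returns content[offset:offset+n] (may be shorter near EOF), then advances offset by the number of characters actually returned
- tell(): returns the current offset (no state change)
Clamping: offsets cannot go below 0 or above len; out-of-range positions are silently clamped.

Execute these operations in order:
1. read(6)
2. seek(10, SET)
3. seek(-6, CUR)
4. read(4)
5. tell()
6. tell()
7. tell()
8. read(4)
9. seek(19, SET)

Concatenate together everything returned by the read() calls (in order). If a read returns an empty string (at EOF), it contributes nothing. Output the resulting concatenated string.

After 1 (read(6)): returned 'UAG8CL', offset=6
After 2 (seek(10, SET)): offset=10
After 3 (seek(-6, CUR)): offset=4
After 4 (read(4)): returned 'CLTV', offset=8
After 5 (tell()): offset=8
After 6 (tell()): offset=8
After 7 (tell()): offset=8
After 8 (read(4)): returned 'TXZZ', offset=12
After 9 (seek(19, SET)): offset=19

Answer: UAG8CLCLTVTXZZ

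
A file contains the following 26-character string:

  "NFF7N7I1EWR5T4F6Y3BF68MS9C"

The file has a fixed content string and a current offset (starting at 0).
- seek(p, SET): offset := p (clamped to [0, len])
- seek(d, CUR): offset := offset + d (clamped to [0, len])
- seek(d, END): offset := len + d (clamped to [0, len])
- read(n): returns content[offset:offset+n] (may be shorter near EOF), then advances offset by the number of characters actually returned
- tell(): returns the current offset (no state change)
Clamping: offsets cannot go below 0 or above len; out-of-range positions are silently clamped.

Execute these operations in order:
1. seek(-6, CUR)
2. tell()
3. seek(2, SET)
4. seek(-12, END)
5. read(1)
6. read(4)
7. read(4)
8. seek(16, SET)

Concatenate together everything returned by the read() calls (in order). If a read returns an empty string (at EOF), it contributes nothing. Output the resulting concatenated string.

After 1 (seek(-6, CUR)): offset=0
After 2 (tell()): offset=0
After 3 (seek(2, SET)): offset=2
After 4 (seek(-12, END)): offset=14
After 5 (read(1)): returned 'F', offset=15
After 6 (read(4)): returned '6Y3B', offset=19
After 7 (read(4)): returned 'F68M', offset=23
After 8 (seek(16, SET)): offset=16

Answer: F6Y3BF68M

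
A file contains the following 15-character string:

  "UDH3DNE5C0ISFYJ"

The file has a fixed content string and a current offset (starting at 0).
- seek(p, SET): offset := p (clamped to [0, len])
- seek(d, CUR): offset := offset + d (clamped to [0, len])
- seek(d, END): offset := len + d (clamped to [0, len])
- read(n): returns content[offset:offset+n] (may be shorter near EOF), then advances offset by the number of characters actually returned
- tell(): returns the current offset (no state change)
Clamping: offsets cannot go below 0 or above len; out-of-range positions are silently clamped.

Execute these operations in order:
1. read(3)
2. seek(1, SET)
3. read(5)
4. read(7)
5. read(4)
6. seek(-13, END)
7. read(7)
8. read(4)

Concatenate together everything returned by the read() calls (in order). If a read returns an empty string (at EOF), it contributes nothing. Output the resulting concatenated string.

After 1 (read(3)): returned 'UDH', offset=3
After 2 (seek(1, SET)): offset=1
After 3 (read(5)): returned 'DH3DN', offset=6
After 4 (read(7)): returned 'E5C0ISF', offset=13
After 5 (read(4)): returned 'YJ', offset=15
After 6 (seek(-13, END)): offset=2
After 7 (read(7)): returned 'H3DNE5C', offset=9
After 8 (read(4)): returned '0ISF', offset=13

Answer: UDHDH3DNE5C0ISFYJH3DNE5C0ISF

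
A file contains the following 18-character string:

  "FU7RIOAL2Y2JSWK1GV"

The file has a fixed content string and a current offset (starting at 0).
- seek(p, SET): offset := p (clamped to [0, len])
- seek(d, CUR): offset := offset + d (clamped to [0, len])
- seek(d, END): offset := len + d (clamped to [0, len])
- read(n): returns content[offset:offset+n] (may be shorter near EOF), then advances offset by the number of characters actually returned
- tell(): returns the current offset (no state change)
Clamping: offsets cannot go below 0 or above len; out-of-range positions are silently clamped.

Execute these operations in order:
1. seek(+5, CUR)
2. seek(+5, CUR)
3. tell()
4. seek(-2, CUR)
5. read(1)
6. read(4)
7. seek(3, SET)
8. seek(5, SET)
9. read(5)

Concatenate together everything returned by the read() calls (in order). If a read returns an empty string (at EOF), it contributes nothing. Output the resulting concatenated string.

Answer: 2Y2JSOAL2Y

Derivation:
After 1 (seek(+5, CUR)): offset=5
After 2 (seek(+5, CUR)): offset=10
After 3 (tell()): offset=10
After 4 (seek(-2, CUR)): offset=8
After 5 (read(1)): returned '2', offset=9
After 6 (read(4)): returned 'Y2JS', offset=13
After 7 (seek(3, SET)): offset=3
After 8 (seek(5, SET)): offset=5
After 9 (read(5)): returned 'OAL2Y', offset=10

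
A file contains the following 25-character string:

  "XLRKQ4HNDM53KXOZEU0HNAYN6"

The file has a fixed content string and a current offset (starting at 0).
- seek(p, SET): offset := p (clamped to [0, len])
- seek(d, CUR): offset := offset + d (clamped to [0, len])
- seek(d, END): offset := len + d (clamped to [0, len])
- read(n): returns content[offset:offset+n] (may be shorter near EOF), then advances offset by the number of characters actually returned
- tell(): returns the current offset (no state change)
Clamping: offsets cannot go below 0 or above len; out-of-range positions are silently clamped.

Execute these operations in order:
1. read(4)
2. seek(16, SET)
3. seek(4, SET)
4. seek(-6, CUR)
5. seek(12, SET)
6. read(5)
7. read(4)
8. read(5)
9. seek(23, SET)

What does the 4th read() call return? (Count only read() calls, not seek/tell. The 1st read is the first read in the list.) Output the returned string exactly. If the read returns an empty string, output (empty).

Answer: AYN6

Derivation:
After 1 (read(4)): returned 'XLRK', offset=4
After 2 (seek(16, SET)): offset=16
After 3 (seek(4, SET)): offset=4
After 4 (seek(-6, CUR)): offset=0
After 5 (seek(12, SET)): offset=12
After 6 (read(5)): returned 'KXOZE', offset=17
After 7 (read(4)): returned 'U0HN', offset=21
After 8 (read(5)): returned 'AYN6', offset=25
After 9 (seek(23, SET)): offset=23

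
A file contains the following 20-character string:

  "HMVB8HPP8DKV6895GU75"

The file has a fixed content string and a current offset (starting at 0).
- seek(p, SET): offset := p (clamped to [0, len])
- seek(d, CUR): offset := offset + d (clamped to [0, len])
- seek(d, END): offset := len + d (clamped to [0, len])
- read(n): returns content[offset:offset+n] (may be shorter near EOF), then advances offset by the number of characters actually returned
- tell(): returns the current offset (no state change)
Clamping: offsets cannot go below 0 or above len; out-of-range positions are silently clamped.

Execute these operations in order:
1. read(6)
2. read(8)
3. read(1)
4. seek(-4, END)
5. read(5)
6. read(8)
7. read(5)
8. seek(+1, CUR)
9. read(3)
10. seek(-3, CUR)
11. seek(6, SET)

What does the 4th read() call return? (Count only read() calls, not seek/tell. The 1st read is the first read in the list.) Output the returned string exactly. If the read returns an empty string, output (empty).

Answer: GU75

Derivation:
After 1 (read(6)): returned 'HMVB8H', offset=6
After 2 (read(8)): returned 'PP8DKV68', offset=14
After 3 (read(1)): returned '9', offset=15
After 4 (seek(-4, END)): offset=16
After 5 (read(5)): returned 'GU75', offset=20
After 6 (read(8)): returned '', offset=20
After 7 (read(5)): returned '', offset=20
After 8 (seek(+1, CUR)): offset=20
After 9 (read(3)): returned '', offset=20
After 10 (seek(-3, CUR)): offset=17
After 11 (seek(6, SET)): offset=6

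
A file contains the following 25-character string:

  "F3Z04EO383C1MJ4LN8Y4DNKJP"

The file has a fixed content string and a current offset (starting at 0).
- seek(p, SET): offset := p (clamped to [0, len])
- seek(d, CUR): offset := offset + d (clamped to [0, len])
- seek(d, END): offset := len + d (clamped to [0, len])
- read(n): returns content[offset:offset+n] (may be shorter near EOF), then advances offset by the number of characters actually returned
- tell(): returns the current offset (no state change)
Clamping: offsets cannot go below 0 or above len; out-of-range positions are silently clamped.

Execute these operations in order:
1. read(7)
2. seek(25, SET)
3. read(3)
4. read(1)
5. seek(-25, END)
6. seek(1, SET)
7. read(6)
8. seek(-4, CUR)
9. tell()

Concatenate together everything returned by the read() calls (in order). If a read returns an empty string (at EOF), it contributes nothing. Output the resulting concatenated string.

After 1 (read(7)): returned 'F3Z04EO', offset=7
After 2 (seek(25, SET)): offset=25
After 3 (read(3)): returned '', offset=25
After 4 (read(1)): returned '', offset=25
After 5 (seek(-25, END)): offset=0
After 6 (seek(1, SET)): offset=1
After 7 (read(6)): returned '3Z04EO', offset=7
After 8 (seek(-4, CUR)): offset=3
After 9 (tell()): offset=3

Answer: F3Z04EO3Z04EO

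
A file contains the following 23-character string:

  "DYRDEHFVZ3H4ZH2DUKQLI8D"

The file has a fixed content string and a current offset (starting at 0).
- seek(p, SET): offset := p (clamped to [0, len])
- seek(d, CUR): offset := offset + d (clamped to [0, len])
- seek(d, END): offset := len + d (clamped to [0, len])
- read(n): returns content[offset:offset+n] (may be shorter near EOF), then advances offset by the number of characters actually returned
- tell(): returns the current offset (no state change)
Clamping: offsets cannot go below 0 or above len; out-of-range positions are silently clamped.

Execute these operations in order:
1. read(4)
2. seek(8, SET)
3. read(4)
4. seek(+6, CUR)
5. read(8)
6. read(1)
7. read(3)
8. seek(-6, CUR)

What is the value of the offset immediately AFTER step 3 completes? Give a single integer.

Answer: 12

Derivation:
After 1 (read(4)): returned 'DYRD', offset=4
After 2 (seek(8, SET)): offset=8
After 3 (read(4)): returned 'Z3H4', offset=12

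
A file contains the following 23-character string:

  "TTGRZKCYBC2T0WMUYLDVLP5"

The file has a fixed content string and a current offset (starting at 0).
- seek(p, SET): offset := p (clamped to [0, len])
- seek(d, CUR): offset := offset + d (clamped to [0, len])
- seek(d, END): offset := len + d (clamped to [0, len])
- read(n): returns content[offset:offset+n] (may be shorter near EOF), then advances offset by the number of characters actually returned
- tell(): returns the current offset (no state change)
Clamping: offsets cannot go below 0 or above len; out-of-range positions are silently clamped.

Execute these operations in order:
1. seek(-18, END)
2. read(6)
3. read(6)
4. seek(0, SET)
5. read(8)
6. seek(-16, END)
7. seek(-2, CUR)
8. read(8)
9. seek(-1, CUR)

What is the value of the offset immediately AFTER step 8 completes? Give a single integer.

After 1 (seek(-18, END)): offset=5
After 2 (read(6)): returned 'KCYBC2', offset=11
After 3 (read(6)): returned 'T0WMUY', offset=17
After 4 (seek(0, SET)): offset=0
After 5 (read(8)): returned 'TTGRZKCY', offset=8
After 6 (seek(-16, END)): offset=7
After 7 (seek(-2, CUR)): offset=5
After 8 (read(8)): returned 'KCYBC2T0', offset=13

Answer: 13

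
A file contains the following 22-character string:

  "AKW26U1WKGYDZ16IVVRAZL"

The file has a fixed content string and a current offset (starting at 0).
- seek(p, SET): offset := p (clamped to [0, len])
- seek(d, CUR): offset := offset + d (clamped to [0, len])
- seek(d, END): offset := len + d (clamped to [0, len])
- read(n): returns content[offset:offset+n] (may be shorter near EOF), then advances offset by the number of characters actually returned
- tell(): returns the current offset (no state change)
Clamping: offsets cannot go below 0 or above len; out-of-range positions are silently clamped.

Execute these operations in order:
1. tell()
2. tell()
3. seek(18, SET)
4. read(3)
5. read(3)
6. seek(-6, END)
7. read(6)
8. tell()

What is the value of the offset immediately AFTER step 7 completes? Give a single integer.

Answer: 22

Derivation:
After 1 (tell()): offset=0
After 2 (tell()): offset=0
After 3 (seek(18, SET)): offset=18
After 4 (read(3)): returned 'RAZ', offset=21
After 5 (read(3)): returned 'L', offset=22
After 6 (seek(-6, END)): offset=16
After 7 (read(6)): returned 'VVRAZL', offset=22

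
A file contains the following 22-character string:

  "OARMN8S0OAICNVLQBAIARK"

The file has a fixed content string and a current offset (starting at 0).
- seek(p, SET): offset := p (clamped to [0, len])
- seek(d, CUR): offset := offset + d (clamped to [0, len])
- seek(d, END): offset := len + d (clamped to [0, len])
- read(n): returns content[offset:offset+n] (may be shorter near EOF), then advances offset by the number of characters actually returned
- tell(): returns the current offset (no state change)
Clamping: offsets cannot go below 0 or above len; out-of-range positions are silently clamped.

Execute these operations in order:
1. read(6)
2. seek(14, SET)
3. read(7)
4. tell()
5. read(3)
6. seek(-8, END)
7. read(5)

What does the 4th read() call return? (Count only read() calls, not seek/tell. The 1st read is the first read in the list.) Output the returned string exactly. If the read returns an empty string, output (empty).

Answer: LQBAI

Derivation:
After 1 (read(6)): returned 'OARMN8', offset=6
After 2 (seek(14, SET)): offset=14
After 3 (read(7)): returned 'LQBAIAR', offset=21
After 4 (tell()): offset=21
After 5 (read(3)): returned 'K', offset=22
After 6 (seek(-8, END)): offset=14
After 7 (read(5)): returned 'LQBAI', offset=19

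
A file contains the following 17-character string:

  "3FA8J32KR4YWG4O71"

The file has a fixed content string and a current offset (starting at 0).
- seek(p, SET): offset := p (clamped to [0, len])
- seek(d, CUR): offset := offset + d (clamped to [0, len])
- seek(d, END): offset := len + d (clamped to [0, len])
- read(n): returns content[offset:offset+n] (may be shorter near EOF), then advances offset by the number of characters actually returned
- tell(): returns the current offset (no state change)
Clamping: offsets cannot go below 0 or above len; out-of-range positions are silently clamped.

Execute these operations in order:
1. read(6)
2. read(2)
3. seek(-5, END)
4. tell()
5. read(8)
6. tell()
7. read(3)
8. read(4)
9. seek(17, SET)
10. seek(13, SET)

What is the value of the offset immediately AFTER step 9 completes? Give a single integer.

After 1 (read(6)): returned '3FA8J3', offset=6
After 2 (read(2)): returned '2K', offset=8
After 3 (seek(-5, END)): offset=12
After 4 (tell()): offset=12
After 5 (read(8)): returned 'G4O71', offset=17
After 6 (tell()): offset=17
After 7 (read(3)): returned '', offset=17
After 8 (read(4)): returned '', offset=17
After 9 (seek(17, SET)): offset=17

Answer: 17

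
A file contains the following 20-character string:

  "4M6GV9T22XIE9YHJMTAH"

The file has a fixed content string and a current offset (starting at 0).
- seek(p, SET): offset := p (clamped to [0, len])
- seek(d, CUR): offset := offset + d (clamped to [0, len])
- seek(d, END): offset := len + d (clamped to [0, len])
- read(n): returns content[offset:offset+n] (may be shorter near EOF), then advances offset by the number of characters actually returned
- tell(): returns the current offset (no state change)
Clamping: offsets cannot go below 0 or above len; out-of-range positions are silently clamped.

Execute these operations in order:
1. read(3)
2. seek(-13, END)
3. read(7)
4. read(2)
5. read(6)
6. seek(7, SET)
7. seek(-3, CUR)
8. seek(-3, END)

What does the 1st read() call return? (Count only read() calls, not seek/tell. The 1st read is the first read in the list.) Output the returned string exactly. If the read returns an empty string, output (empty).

Answer: 4M6

Derivation:
After 1 (read(3)): returned '4M6', offset=3
After 2 (seek(-13, END)): offset=7
After 3 (read(7)): returned '22XIE9Y', offset=14
After 4 (read(2)): returned 'HJ', offset=16
After 5 (read(6)): returned 'MTAH', offset=20
After 6 (seek(7, SET)): offset=7
After 7 (seek(-3, CUR)): offset=4
After 8 (seek(-3, END)): offset=17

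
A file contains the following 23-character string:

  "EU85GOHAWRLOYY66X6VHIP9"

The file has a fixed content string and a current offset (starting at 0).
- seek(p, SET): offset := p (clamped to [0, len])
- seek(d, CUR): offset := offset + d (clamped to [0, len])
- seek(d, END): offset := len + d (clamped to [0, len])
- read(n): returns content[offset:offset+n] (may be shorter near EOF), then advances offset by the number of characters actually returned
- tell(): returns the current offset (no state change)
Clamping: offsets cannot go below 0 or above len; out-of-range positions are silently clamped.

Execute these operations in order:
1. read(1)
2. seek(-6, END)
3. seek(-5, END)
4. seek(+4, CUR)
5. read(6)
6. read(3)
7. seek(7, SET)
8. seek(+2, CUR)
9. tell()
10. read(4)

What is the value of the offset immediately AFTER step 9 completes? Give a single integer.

After 1 (read(1)): returned 'E', offset=1
After 2 (seek(-6, END)): offset=17
After 3 (seek(-5, END)): offset=18
After 4 (seek(+4, CUR)): offset=22
After 5 (read(6)): returned '9', offset=23
After 6 (read(3)): returned '', offset=23
After 7 (seek(7, SET)): offset=7
After 8 (seek(+2, CUR)): offset=9
After 9 (tell()): offset=9

Answer: 9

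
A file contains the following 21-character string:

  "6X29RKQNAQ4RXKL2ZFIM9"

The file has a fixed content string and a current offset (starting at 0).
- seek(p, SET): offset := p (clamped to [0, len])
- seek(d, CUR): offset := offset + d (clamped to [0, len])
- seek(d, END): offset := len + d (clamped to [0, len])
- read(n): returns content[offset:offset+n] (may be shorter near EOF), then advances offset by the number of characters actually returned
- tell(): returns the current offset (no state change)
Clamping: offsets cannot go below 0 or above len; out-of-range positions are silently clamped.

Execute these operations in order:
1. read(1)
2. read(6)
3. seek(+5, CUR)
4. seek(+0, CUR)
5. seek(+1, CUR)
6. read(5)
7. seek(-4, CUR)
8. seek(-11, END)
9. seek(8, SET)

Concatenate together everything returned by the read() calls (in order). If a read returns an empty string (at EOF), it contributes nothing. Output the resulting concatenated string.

Answer: 6X29RKQKL2ZF

Derivation:
After 1 (read(1)): returned '6', offset=1
After 2 (read(6)): returned 'X29RKQ', offset=7
After 3 (seek(+5, CUR)): offset=12
After 4 (seek(+0, CUR)): offset=12
After 5 (seek(+1, CUR)): offset=13
After 6 (read(5)): returned 'KL2ZF', offset=18
After 7 (seek(-4, CUR)): offset=14
After 8 (seek(-11, END)): offset=10
After 9 (seek(8, SET)): offset=8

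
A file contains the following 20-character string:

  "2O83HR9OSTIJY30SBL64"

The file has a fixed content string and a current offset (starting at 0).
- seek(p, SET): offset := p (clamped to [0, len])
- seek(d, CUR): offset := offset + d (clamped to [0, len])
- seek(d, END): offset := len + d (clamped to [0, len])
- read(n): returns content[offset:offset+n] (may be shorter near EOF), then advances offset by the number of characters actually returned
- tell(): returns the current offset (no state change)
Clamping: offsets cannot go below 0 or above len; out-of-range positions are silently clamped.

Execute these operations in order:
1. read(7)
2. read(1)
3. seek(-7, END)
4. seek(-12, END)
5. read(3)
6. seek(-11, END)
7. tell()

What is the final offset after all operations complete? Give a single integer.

Answer: 9

Derivation:
After 1 (read(7)): returned '2O83HR9', offset=7
After 2 (read(1)): returned 'O', offset=8
After 3 (seek(-7, END)): offset=13
After 4 (seek(-12, END)): offset=8
After 5 (read(3)): returned 'STI', offset=11
After 6 (seek(-11, END)): offset=9
After 7 (tell()): offset=9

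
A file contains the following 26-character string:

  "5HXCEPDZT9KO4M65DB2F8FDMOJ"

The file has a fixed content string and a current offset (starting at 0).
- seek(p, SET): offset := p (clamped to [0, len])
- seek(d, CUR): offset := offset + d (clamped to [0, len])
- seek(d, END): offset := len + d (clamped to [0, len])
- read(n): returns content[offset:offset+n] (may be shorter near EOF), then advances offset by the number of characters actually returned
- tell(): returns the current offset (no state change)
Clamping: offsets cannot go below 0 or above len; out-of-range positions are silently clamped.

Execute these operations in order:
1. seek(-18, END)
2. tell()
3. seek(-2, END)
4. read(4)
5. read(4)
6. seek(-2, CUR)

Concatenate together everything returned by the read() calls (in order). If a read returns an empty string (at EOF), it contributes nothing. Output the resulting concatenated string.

After 1 (seek(-18, END)): offset=8
After 2 (tell()): offset=8
After 3 (seek(-2, END)): offset=24
After 4 (read(4)): returned 'OJ', offset=26
After 5 (read(4)): returned '', offset=26
After 6 (seek(-2, CUR)): offset=24

Answer: OJ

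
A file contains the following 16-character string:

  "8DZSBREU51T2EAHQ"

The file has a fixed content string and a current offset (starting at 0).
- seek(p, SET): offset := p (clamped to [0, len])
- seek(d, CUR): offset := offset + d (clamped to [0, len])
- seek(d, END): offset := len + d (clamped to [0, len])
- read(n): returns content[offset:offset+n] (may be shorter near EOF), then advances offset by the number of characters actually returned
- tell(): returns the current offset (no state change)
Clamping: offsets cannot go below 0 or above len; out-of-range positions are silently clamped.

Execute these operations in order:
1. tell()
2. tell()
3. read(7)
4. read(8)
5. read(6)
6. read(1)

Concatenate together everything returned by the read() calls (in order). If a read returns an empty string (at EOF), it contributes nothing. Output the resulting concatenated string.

Answer: 8DZSBREU51T2EAHQ

Derivation:
After 1 (tell()): offset=0
After 2 (tell()): offset=0
After 3 (read(7)): returned '8DZSBRE', offset=7
After 4 (read(8)): returned 'U51T2EAH', offset=15
After 5 (read(6)): returned 'Q', offset=16
After 6 (read(1)): returned '', offset=16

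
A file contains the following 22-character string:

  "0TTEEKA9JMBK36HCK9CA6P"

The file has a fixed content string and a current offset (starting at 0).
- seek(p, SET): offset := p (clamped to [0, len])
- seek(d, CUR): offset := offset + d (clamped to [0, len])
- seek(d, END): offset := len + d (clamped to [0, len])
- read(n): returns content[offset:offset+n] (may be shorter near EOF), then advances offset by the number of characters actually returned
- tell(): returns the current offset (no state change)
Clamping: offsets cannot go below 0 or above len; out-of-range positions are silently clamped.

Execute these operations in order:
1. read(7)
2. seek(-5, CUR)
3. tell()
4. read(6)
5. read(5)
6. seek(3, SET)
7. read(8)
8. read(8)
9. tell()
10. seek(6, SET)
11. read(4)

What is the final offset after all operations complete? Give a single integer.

Answer: 10

Derivation:
After 1 (read(7)): returned '0TTEEKA', offset=7
After 2 (seek(-5, CUR)): offset=2
After 3 (tell()): offset=2
After 4 (read(6)): returned 'TEEKA9', offset=8
After 5 (read(5)): returned 'JMBK3', offset=13
After 6 (seek(3, SET)): offset=3
After 7 (read(8)): returned 'EEKA9JMB', offset=11
After 8 (read(8)): returned 'K36HCK9C', offset=19
After 9 (tell()): offset=19
After 10 (seek(6, SET)): offset=6
After 11 (read(4)): returned 'A9JM', offset=10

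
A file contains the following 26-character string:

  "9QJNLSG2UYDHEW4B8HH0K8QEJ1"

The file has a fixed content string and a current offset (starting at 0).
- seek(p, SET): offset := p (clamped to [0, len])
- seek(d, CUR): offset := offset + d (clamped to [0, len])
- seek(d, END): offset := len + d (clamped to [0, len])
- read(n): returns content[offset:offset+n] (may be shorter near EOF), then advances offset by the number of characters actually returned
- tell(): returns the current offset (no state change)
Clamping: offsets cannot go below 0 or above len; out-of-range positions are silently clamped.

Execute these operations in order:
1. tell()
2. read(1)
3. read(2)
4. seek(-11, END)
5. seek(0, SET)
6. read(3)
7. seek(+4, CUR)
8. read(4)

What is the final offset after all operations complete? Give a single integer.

After 1 (tell()): offset=0
After 2 (read(1)): returned '9', offset=1
After 3 (read(2)): returned 'QJ', offset=3
After 4 (seek(-11, END)): offset=15
After 5 (seek(0, SET)): offset=0
After 6 (read(3)): returned '9QJ', offset=3
After 7 (seek(+4, CUR)): offset=7
After 8 (read(4)): returned '2UYD', offset=11

Answer: 11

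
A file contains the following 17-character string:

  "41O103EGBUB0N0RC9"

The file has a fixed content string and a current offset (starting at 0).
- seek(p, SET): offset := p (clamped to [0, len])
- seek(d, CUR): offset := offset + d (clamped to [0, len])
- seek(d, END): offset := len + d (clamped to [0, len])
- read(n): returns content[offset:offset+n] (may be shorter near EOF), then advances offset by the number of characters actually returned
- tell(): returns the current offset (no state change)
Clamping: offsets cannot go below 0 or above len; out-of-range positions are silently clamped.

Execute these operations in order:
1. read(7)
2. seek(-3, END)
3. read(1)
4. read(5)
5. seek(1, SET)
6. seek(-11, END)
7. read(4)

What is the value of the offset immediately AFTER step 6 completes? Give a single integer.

After 1 (read(7)): returned '41O103E', offset=7
After 2 (seek(-3, END)): offset=14
After 3 (read(1)): returned 'R', offset=15
After 4 (read(5)): returned 'C9', offset=17
After 5 (seek(1, SET)): offset=1
After 6 (seek(-11, END)): offset=6

Answer: 6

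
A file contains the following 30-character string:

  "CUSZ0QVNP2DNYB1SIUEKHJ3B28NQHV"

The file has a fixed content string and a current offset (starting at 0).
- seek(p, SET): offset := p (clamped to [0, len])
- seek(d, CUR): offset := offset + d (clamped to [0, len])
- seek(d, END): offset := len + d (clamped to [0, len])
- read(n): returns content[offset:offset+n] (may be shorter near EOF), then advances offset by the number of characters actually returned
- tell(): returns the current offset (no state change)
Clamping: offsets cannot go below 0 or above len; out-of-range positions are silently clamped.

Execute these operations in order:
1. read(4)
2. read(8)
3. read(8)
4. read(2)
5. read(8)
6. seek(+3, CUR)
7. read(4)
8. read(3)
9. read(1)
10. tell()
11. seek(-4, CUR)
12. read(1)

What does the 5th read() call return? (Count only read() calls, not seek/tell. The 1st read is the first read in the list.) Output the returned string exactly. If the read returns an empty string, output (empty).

After 1 (read(4)): returned 'CUSZ', offset=4
After 2 (read(8)): returned '0QVNP2DN', offset=12
After 3 (read(8)): returned 'YB1SIUEK', offset=20
After 4 (read(2)): returned 'HJ', offset=22
After 5 (read(8)): returned '3B28NQHV', offset=30
After 6 (seek(+3, CUR)): offset=30
After 7 (read(4)): returned '', offset=30
After 8 (read(3)): returned '', offset=30
After 9 (read(1)): returned '', offset=30
After 10 (tell()): offset=30
After 11 (seek(-4, CUR)): offset=26
After 12 (read(1)): returned 'N', offset=27

Answer: 3B28NQHV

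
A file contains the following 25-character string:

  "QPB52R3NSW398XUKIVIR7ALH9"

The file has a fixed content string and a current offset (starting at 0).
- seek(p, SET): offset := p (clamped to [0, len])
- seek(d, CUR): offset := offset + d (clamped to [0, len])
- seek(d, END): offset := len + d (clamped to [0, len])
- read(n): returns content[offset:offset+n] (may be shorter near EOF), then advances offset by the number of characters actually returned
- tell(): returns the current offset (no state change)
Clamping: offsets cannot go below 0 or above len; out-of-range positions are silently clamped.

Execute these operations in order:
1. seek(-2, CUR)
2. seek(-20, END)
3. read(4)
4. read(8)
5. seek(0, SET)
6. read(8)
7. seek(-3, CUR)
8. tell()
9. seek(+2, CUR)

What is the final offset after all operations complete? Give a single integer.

Answer: 7

Derivation:
After 1 (seek(-2, CUR)): offset=0
After 2 (seek(-20, END)): offset=5
After 3 (read(4)): returned 'R3NS', offset=9
After 4 (read(8)): returned 'W398XUKI', offset=17
After 5 (seek(0, SET)): offset=0
After 6 (read(8)): returned 'QPB52R3N', offset=8
After 7 (seek(-3, CUR)): offset=5
After 8 (tell()): offset=5
After 9 (seek(+2, CUR)): offset=7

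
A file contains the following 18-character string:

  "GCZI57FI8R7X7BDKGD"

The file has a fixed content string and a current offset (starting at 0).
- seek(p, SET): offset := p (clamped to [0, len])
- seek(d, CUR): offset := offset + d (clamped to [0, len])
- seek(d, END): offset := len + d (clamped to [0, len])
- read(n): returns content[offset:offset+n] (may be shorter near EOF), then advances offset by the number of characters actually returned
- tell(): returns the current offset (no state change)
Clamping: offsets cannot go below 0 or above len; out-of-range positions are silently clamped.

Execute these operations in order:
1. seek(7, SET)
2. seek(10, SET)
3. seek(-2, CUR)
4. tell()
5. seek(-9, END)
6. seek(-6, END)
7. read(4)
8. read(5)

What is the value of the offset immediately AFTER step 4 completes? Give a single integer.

After 1 (seek(7, SET)): offset=7
After 2 (seek(10, SET)): offset=10
After 3 (seek(-2, CUR)): offset=8
After 4 (tell()): offset=8

Answer: 8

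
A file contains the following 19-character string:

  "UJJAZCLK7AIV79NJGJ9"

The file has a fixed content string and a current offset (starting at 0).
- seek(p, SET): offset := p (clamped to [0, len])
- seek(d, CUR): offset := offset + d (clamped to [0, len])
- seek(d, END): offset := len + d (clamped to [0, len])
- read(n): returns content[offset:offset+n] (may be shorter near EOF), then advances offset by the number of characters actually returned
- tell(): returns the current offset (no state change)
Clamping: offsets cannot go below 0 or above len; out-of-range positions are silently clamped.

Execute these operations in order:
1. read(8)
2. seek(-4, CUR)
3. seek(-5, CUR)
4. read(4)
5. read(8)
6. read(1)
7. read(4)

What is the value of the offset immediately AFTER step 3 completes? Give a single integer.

After 1 (read(8)): returned 'UJJAZCLK', offset=8
After 2 (seek(-4, CUR)): offset=4
After 3 (seek(-5, CUR)): offset=0

Answer: 0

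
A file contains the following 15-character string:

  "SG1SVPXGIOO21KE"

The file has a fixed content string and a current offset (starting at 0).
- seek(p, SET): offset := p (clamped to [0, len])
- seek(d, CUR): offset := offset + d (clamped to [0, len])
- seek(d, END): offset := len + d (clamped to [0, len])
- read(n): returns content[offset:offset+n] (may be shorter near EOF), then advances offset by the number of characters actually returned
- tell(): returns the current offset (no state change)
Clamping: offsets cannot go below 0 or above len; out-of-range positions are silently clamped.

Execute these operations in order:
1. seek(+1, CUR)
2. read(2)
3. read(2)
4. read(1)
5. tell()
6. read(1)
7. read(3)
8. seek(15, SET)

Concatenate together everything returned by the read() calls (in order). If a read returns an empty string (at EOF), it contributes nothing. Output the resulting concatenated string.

After 1 (seek(+1, CUR)): offset=1
After 2 (read(2)): returned 'G1', offset=3
After 3 (read(2)): returned 'SV', offset=5
After 4 (read(1)): returned 'P', offset=6
After 5 (tell()): offset=6
After 6 (read(1)): returned 'X', offset=7
After 7 (read(3)): returned 'GIO', offset=10
After 8 (seek(15, SET)): offset=15

Answer: G1SVPXGIO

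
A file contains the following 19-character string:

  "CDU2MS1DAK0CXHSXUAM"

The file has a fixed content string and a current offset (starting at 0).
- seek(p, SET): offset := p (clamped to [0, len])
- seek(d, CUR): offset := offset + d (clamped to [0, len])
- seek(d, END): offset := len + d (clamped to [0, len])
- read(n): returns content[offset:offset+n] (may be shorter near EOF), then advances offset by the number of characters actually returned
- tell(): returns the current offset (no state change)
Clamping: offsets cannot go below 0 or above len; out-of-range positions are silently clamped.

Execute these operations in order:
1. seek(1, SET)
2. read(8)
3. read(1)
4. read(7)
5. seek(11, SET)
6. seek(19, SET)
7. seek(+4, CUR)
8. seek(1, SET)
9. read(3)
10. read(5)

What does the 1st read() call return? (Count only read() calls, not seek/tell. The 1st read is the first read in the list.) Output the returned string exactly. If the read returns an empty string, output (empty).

Answer: DU2MS1DA

Derivation:
After 1 (seek(1, SET)): offset=1
After 2 (read(8)): returned 'DU2MS1DA', offset=9
After 3 (read(1)): returned 'K', offset=10
After 4 (read(7)): returned '0CXHSXU', offset=17
After 5 (seek(11, SET)): offset=11
After 6 (seek(19, SET)): offset=19
After 7 (seek(+4, CUR)): offset=19
After 8 (seek(1, SET)): offset=1
After 9 (read(3)): returned 'DU2', offset=4
After 10 (read(5)): returned 'MS1DA', offset=9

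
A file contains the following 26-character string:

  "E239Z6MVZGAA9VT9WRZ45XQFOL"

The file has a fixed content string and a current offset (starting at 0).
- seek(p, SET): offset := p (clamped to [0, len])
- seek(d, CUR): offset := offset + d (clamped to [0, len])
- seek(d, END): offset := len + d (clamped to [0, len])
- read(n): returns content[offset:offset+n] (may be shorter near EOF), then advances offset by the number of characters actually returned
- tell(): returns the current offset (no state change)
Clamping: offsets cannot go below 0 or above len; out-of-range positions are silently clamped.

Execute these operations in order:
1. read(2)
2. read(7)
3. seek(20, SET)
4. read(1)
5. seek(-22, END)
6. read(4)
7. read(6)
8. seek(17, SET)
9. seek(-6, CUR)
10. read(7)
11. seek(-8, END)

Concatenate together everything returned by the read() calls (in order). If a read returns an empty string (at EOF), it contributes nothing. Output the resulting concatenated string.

After 1 (read(2)): returned 'E2', offset=2
After 2 (read(7)): returned '39Z6MVZ', offset=9
After 3 (seek(20, SET)): offset=20
After 4 (read(1)): returned '5', offset=21
After 5 (seek(-22, END)): offset=4
After 6 (read(4)): returned 'Z6MV', offset=8
After 7 (read(6)): returned 'ZGAA9V', offset=14
After 8 (seek(17, SET)): offset=17
After 9 (seek(-6, CUR)): offset=11
After 10 (read(7)): returned 'A9VT9WR', offset=18
After 11 (seek(-8, END)): offset=18

Answer: E239Z6MVZ5Z6MVZGAA9VA9VT9WR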